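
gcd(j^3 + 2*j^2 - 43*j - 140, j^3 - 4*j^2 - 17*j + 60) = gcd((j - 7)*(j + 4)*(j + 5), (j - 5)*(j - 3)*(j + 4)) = j + 4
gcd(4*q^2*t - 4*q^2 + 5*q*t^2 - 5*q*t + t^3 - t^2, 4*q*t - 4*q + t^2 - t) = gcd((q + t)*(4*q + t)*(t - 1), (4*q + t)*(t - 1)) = 4*q*t - 4*q + t^2 - t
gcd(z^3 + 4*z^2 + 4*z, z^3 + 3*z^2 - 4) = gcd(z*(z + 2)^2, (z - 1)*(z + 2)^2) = z^2 + 4*z + 4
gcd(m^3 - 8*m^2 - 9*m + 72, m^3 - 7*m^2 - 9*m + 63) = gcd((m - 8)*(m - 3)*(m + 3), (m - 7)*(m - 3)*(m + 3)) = m^2 - 9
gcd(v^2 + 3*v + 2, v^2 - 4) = v + 2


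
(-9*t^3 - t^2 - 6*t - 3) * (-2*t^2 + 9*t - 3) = 18*t^5 - 79*t^4 + 30*t^3 - 45*t^2 - 9*t + 9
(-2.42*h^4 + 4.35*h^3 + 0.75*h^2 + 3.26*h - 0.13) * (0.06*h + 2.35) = -0.1452*h^5 - 5.426*h^4 + 10.2675*h^3 + 1.9581*h^2 + 7.6532*h - 0.3055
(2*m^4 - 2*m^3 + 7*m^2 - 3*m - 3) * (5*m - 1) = 10*m^5 - 12*m^4 + 37*m^3 - 22*m^2 - 12*m + 3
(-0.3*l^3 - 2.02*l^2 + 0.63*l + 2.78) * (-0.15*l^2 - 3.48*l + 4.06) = 0.045*l^5 + 1.347*l^4 + 5.7171*l^3 - 10.8106*l^2 - 7.1166*l + 11.2868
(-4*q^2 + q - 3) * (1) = -4*q^2 + q - 3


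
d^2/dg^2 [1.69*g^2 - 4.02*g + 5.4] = 3.38000000000000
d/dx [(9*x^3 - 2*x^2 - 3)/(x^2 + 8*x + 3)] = (9*x^4 + 144*x^3 + 65*x^2 - 6*x + 24)/(x^4 + 16*x^3 + 70*x^2 + 48*x + 9)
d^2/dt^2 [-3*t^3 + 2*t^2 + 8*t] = 4 - 18*t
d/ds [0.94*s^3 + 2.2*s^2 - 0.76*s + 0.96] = 2.82*s^2 + 4.4*s - 0.76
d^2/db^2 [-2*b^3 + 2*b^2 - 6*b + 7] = 4 - 12*b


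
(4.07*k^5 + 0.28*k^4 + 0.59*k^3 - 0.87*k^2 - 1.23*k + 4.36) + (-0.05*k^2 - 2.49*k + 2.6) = 4.07*k^5 + 0.28*k^4 + 0.59*k^3 - 0.92*k^2 - 3.72*k + 6.96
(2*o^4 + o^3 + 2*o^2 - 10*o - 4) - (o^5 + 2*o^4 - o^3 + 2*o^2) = -o^5 + 2*o^3 - 10*o - 4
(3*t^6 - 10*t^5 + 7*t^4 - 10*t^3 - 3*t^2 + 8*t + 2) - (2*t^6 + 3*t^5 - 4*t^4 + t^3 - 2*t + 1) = t^6 - 13*t^5 + 11*t^4 - 11*t^3 - 3*t^2 + 10*t + 1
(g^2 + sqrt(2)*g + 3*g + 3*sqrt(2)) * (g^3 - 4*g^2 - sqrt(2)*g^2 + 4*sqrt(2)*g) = g^5 - g^4 - 14*g^3 + 2*g^2 + 24*g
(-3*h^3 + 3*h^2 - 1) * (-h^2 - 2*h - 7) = 3*h^5 + 3*h^4 + 15*h^3 - 20*h^2 + 2*h + 7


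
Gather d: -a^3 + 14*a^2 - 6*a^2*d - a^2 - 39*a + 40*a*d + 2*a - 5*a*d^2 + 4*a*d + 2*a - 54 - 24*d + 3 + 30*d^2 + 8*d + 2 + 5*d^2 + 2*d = -a^3 + 13*a^2 - 35*a + d^2*(35 - 5*a) + d*(-6*a^2 + 44*a - 14) - 49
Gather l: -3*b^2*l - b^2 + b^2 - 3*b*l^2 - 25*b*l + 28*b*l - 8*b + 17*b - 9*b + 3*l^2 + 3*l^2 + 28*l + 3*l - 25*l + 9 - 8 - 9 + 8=l^2*(6 - 3*b) + l*(-3*b^2 + 3*b + 6)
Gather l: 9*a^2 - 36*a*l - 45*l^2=9*a^2 - 36*a*l - 45*l^2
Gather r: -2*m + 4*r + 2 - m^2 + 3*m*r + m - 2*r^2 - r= -m^2 - m - 2*r^2 + r*(3*m + 3) + 2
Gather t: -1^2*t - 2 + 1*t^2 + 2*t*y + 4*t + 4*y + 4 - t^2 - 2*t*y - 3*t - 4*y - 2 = 0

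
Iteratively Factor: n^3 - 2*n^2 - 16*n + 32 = (n - 2)*(n^2 - 16) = (n - 2)*(n + 4)*(n - 4)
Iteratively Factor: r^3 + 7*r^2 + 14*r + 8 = (r + 4)*(r^2 + 3*r + 2) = (r + 2)*(r + 4)*(r + 1)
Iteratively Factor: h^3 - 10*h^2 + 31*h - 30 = (h - 3)*(h^2 - 7*h + 10) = (h - 3)*(h - 2)*(h - 5)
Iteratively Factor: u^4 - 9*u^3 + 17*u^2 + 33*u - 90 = (u - 5)*(u^3 - 4*u^2 - 3*u + 18) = (u - 5)*(u - 3)*(u^2 - u - 6) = (u - 5)*(u - 3)*(u + 2)*(u - 3)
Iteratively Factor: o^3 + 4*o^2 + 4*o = (o + 2)*(o^2 + 2*o) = (o + 2)^2*(o)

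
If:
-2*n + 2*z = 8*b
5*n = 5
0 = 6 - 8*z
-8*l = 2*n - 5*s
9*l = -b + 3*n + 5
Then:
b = -1/16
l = 43/48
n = 1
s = 11/6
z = 3/4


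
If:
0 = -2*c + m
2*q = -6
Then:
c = m/2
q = -3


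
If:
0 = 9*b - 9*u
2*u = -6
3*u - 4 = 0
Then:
No Solution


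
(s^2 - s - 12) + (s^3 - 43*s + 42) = s^3 + s^2 - 44*s + 30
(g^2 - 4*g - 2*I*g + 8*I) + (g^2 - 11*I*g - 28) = 2*g^2 - 4*g - 13*I*g - 28 + 8*I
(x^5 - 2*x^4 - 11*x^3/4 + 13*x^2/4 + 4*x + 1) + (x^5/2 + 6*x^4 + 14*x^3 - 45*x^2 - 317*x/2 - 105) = 3*x^5/2 + 4*x^4 + 45*x^3/4 - 167*x^2/4 - 309*x/2 - 104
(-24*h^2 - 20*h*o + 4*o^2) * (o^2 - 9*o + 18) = -24*h^2*o^2 + 216*h^2*o - 432*h^2 - 20*h*o^3 + 180*h*o^2 - 360*h*o + 4*o^4 - 36*o^3 + 72*o^2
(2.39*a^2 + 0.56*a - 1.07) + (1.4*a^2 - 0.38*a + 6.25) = 3.79*a^2 + 0.18*a + 5.18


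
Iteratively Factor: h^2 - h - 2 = (h - 2)*(h + 1)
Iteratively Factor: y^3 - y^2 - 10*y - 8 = (y - 4)*(y^2 + 3*y + 2) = (y - 4)*(y + 2)*(y + 1)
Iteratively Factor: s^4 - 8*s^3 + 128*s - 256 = (s + 4)*(s^3 - 12*s^2 + 48*s - 64) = (s - 4)*(s + 4)*(s^2 - 8*s + 16) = (s - 4)^2*(s + 4)*(s - 4)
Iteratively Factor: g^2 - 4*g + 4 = (g - 2)*(g - 2)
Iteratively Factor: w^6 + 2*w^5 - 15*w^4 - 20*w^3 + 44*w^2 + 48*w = (w - 3)*(w^5 + 5*w^4 - 20*w^2 - 16*w) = (w - 3)*(w + 4)*(w^4 + w^3 - 4*w^2 - 4*w) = (w - 3)*(w - 2)*(w + 4)*(w^3 + 3*w^2 + 2*w) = w*(w - 3)*(w - 2)*(w + 4)*(w^2 + 3*w + 2) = w*(w - 3)*(w - 2)*(w + 2)*(w + 4)*(w + 1)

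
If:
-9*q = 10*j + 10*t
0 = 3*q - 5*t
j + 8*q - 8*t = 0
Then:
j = 0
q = 0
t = 0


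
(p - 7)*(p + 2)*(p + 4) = p^3 - p^2 - 34*p - 56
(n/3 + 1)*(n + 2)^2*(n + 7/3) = n^4/3 + 28*n^3/9 + 97*n^2/9 + 148*n/9 + 28/3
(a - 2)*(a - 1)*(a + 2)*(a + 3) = a^4 + 2*a^3 - 7*a^2 - 8*a + 12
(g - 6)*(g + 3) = g^2 - 3*g - 18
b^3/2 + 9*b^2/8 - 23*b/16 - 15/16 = (b/2 + 1/4)*(b - 5/4)*(b + 3)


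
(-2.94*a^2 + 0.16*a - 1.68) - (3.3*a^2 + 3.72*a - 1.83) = -6.24*a^2 - 3.56*a + 0.15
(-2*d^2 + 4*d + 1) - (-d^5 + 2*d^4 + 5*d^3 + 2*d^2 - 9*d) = d^5 - 2*d^4 - 5*d^3 - 4*d^2 + 13*d + 1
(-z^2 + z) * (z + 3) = -z^3 - 2*z^2 + 3*z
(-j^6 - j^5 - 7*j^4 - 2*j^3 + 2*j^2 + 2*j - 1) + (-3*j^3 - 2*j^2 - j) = -j^6 - j^5 - 7*j^4 - 5*j^3 + j - 1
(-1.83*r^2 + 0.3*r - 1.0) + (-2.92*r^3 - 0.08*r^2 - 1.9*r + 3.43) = -2.92*r^3 - 1.91*r^2 - 1.6*r + 2.43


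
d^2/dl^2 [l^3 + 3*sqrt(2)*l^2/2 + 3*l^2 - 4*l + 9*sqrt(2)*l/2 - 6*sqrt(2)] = 6*l + 3*sqrt(2) + 6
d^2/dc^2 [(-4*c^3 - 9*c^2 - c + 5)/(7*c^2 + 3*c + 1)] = 8*(33*c^3 + 222*c^2 + 81*c + 1)/(343*c^6 + 441*c^5 + 336*c^4 + 153*c^3 + 48*c^2 + 9*c + 1)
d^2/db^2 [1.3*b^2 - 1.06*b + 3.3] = 2.60000000000000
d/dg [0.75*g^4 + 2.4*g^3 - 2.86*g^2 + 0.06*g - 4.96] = 3.0*g^3 + 7.2*g^2 - 5.72*g + 0.06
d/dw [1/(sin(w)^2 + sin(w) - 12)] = -(2*sin(w) + 1)*cos(w)/(sin(w)^2 + sin(w) - 12)^2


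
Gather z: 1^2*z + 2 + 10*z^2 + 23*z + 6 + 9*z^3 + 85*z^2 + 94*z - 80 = 9*z^3 + 95*z^2 + 118*z - 72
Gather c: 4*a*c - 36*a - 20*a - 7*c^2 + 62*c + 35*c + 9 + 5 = -56*a - 7*c^2 + c*(4*a + 97) + 14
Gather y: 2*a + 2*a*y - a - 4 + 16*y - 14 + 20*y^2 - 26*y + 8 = a + 20*y^2 + y*(2*a - 10) - 10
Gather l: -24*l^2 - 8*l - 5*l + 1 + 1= -24*l^2 - 13*l + 2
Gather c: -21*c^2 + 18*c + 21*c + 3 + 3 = -21*c^2 + 39*c + 6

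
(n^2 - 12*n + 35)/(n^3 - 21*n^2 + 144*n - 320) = (n - 7)/(n^2 - 16*n + 64)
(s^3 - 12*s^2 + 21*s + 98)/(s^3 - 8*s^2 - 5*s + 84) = (s^2 - 5*s - 14)/(s^2 - s - 12)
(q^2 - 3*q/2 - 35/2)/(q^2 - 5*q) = (q + 7/2)/q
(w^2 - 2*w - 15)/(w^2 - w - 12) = (w - 5)/(w - 4)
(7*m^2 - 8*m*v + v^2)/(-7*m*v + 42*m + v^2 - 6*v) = (-m + v)/(v - 6)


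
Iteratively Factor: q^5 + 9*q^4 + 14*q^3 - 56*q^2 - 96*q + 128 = (q + 4)*(q^4 + 5*q^3 - 6*q^2 - 32*q + 32) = (q - 1)*(q + 4)*(q^3 + 6*q^2 - 32) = (q - 1)*(q + 4)^2*(q^2 + 2*q - 8) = (q - 1)*(q + 4)^3*(q - 2)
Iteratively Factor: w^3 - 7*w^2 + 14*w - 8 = (w - 2)*(w^2 - 5*w + 4) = (w - 4)*(w - 2)*(w - 1)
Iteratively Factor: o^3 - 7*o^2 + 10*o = (o - 2)*(o^2 - 5*o) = (o - 5)*(o - 2)*(o)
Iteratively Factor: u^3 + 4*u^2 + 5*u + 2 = (u + 1)*(u^2 + 3*u + 2) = (u + 1)*(u + 2)*(u + 1)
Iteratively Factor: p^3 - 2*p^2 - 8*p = (p - 4)*(p^2 + 2*p) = (p - 4)*(p + 2)*(p)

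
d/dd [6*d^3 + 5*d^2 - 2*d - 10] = 18*d^2 + 10*d - 2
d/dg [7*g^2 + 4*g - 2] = 14*g + 4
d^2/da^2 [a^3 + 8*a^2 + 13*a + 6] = 6*a + 16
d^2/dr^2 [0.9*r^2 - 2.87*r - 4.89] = 1.80000000000000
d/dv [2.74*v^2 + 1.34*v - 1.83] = 5.48*v + 1.34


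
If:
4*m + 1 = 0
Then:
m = -1/4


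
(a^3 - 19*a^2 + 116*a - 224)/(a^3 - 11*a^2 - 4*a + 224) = (a - 4)/(a + 4)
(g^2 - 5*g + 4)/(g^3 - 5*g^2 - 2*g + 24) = (g - 1)/(g^2 - g - 6)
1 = 1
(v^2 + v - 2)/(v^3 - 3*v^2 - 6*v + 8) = 1/(v - 4)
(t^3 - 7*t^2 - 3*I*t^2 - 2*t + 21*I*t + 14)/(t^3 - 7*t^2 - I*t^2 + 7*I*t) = (t - 2*I)/t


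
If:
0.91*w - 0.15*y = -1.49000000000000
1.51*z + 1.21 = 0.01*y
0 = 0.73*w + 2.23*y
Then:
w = -1.55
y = 0.51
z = -0.80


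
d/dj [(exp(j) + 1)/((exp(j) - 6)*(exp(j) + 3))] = (-exp(2*j) - 2*exp(j) - 15)*exp(j)/(exp(4*j) - 6*exp(3*j) - 27*exp(2*j) + 108*exp(j) + 324)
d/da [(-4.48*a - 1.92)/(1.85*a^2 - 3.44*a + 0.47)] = (8.288*a^2 + 7.104*a - 8.7104)/(3.4225*a^4 - 12.728*a^3 + 13.5726*a^2 - 3.2336*a + 0.2209)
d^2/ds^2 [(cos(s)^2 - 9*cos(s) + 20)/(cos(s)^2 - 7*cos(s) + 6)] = 2*((1 - cos(2*s))^2/4 - 17*cos(s) + 91*cos(2*s)/2 - 5*cos(3*s) - 947/2)/((cos(s) - 6)^3*(cos(s) - 1)^2)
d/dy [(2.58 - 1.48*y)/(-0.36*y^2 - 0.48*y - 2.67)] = (-0.5328*y^2 + 1.8576*y + 5.19)/(0.1296*y^4 + 0.3456*y^3 + 2.1528*y^2 + 2.5632*y + 7.1289)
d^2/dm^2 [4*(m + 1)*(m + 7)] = 8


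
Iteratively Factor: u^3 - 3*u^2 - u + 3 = (u - 1)*(u^2 - 2*u - 3) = (u - 1)*(u + 1)*(u - 3)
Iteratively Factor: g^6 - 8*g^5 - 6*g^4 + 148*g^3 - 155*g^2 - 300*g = (g - 3)*(g^5 - 5*g^4 - 21*g^3 + 85*g^2 + 100*g) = (g - 3)*(g + 4)*(g^4 - 9*g^3 + 15*g^2 + 25*g) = (g - 3)*(g + 1)*(g + 4)*(g^3 - 10*g^2 + 25*g) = (g - 5)*(g - 3)*(g + 1)*(g + 4)*(g^2 - 5*g) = g*(g - 5)*(g - 3)*(g + 1)*(g + 4)*(g - 5)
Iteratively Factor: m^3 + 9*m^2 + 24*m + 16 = (m + 1)*(m^2 + 8*m + 16) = (m + 1)*(m + 4)*(m + 4)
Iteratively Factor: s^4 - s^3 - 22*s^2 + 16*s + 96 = (s + 2)*(s^3 - 3*s^2 - 16*s + 48) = (s - 3)*(s + 2)*(s^2 - 16) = (s - 3)*(s + 2)*(s + 4)*(s - 4)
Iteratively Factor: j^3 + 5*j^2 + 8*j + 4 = (j + 2)*(j^2 + 3*j + 2) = (j + 2)^2*(j + 1)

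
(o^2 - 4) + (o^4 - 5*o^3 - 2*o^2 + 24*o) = o^4 - 5*o^3 - o^2 + 24*o - 4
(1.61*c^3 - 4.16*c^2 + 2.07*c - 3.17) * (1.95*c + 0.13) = 3.1395*c^4 - 7.9027*c^3 + 3.4957*c^2 - 5.9124*c - 0.4121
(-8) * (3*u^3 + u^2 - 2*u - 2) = -24*u^3 - 8*u^2 + 16*u + 16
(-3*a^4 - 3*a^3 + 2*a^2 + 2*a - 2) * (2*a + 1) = -6*a^5 - 9*a^4 + a^3 + 6*a^2 - 2*a - 2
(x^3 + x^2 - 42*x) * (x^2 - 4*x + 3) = x^5 - 3*x^4 - 43*x^3 + 171*x^2 - 126*x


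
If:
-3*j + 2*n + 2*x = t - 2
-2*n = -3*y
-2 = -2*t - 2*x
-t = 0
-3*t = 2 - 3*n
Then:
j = 16/9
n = 2/3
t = 0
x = 1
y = 4/9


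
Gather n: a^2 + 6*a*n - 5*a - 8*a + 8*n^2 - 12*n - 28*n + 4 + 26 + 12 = a^2 - 13*a + 8*n^2 + n*(6*a - 40) + 42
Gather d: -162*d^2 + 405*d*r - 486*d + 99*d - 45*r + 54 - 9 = -162*d^2 + d*(405*r - 387) - 45*r + 45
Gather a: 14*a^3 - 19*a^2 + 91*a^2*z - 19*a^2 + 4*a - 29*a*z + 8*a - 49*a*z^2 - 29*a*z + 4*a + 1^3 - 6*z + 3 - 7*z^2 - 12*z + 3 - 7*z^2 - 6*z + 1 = 14*a^3 + a^2*(91*z - 38) + a*(-49*z^2 - 58*z + 16) - 14*z^2 - 24*z + 8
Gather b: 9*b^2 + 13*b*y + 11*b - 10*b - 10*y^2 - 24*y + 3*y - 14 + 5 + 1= 9*b^2 + b*(13*y + 1) - 10*y^2 - 21*y - 8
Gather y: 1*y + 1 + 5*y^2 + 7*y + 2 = 5*y^2 + 8*y + 3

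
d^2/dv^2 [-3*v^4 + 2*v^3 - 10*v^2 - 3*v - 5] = -36*v^2 + 12*v - 20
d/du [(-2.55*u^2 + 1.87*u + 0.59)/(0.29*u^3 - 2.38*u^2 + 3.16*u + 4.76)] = (0.7395*u^4 - 1.0846*u^3 - 4.1207*u^2 - 21.4676*u + 7.0368)/(0.0841*u^6 - 1.3804*u^5 + 7.4972*u^4 - 12.2808*u^3 - 12.672*u^2 + 30.0832*u + 22.6576)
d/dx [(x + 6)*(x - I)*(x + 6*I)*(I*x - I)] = 4*I*x^3 + 15*x^2*(-1 + I) - 50*x + 30 + 30*I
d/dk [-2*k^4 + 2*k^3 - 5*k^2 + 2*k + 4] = -8*k^3 + 6*k^2 - 10*k + 2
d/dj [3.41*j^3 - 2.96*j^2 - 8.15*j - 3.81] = 10.23*j^2 - 5.92*j - 8.15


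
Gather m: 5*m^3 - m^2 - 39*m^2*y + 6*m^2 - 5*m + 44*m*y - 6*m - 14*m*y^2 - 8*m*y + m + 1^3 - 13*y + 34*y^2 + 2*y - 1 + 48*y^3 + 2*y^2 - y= 5*m^3 + m^2*(5 - 39*y) + m*(-14*y^2 + 36*y - 10) + 48*y^3 + 36*y^2 - 12*y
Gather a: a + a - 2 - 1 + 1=2*a - 2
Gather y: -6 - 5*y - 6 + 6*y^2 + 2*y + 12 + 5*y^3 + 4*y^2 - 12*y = 5*y^3 + 10*y^2 - 15*y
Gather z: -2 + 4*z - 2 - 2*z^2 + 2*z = -2*z^2 + 6*z - 4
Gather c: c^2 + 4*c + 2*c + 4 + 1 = c^2 + 6*c + 5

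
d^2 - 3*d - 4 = (d - 4)*(d + 1)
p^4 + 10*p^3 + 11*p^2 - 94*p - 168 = (p - 3)*(p + 2)*(p + 4)*(p + 7)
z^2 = z^2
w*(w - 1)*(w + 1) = w^3 - w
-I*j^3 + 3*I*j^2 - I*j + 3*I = (j - 3)*(j - I)*(-I*j + 1)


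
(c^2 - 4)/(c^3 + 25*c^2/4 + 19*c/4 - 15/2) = 4*(c - 2)/(4*c^2 + 17*c - 15)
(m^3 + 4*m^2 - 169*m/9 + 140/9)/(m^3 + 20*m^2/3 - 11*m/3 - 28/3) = (m - 5/3)/(m + 1)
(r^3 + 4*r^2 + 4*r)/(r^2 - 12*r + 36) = r*(r^2 + 4*r + 4)/(r^2 - 12*r + 36)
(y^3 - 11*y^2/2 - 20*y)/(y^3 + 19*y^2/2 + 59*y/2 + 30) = y*(y - 8)/(y^2 + 7*y + 12)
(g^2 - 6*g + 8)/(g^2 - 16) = (g - 2)/(g + 4)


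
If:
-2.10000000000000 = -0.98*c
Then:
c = 2.14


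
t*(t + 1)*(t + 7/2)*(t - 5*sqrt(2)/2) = t^4 - 5*sqrt(2)*t^3/2 + 9*t^3/2 - 45*sqrt(2)*t^2/4 + 7*t^2/2 - 35*sqrt(2)*t/4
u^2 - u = u*(u - 1)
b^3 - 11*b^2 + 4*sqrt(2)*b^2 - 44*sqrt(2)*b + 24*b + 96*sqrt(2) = (b - 8)*(b - 3)*(b + 4*sqrt(2))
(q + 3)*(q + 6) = q^2 + 9*q + 18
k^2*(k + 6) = k^3 + 6*k^2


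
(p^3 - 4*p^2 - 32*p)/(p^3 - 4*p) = (p^2 - 4*p - 32)/(p^2 - 4)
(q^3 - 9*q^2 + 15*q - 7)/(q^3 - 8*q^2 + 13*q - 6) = (q - 7)/(q - 6)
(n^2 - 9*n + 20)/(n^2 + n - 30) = (n - 4)/(n + 6)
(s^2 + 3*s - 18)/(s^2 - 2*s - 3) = (s + 6)/(s + 1)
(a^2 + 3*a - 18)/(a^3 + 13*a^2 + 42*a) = (a - 3)/(a*(a + 7))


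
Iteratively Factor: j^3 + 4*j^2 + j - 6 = (j - 1)*(j^2 + 5*j + 6) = (j - 1)*(j + 3)*(j + 2)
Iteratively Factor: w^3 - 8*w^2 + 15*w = (w)*(w^2 - 8*w + 15) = w*(w - 3)*(w - 5)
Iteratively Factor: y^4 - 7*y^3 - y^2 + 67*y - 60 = (y + 3)*(y^3 - 10*y^2 + 29*y - 20) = (y - 5)*(y + 3)*(y^2 - 5*y + 4) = (y - 5)*(y - 1)*(y + 3)*(y - 4)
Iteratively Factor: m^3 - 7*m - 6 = (m + 1)*(m^2 - m - 6) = (m + 1)*(m + 2)*(m - 3)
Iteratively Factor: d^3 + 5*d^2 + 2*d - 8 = (d + 4)*(d^2 + d - 2) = (d + 2)*(d + 4)*(d - 1)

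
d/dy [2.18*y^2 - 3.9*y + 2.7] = 4.36*y - 3.9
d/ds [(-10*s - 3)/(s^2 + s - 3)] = (-10*s^2 - 10*s + (2*s + 1)*(10*s + 3) + 30)/(s^2 + s - 3)^2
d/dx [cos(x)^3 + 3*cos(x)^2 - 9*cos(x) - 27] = 3*(sin(x)^2 - 2*cos(x) + 2)*sin(x)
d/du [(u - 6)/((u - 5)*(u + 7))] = (-u^2 + 12*u - 23)/(u^4 + 4*u^3 - 66*u^2 - 140*u + 1225)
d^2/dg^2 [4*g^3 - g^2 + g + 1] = 24*g - 2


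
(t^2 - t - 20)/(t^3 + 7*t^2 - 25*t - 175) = (t + 4)/(t^2 + 12*t + 35)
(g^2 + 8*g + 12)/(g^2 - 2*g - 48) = (g + 2)/(g - 8)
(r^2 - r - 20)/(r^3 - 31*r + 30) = (r + 4)/(r^2 + 5*r - 6)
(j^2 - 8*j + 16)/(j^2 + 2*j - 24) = (j - 4)/(j + 6)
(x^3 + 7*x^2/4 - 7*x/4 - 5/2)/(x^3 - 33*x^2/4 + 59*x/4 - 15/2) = (x^2 + 3*x + 2)/(x^2 - 7*x + 6)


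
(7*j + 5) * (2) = 14*j + 10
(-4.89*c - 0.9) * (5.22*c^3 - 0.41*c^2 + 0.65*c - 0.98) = -25.5258*c^4 - 2.6931*c^3 - 2.8095*c^2 + 4.2072*c + 0.882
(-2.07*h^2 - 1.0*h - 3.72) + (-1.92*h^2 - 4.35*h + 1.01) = -3.99*h^2 - 5.35*h - 2.71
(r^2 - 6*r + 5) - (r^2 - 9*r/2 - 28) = 33 - 3*r/2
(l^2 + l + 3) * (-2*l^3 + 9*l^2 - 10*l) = -2*l^5 + 7*l^4 - 7*l^3 + 17*l^2 - 30*l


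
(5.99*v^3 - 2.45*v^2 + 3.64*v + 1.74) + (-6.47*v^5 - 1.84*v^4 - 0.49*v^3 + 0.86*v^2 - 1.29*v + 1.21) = -6.47*v^5 - 1.84*v^4 + 5.5*v^3 - 1.59*v^2 + 2.35*v + 2.95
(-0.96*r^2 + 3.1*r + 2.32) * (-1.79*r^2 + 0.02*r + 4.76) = 1.7184*r^4 - 5.5682*r^3 - 8.6604*r^2 + 14.8024*r + 11.0432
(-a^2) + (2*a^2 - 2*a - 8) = a^2 - 2*a - 8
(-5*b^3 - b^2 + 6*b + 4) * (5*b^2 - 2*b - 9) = -25*b^5 + 5*b^4 + 77*b^3 + 17*b^2 - 62*b - 36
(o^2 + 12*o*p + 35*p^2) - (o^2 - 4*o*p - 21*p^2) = 16*o*p + 56*p^2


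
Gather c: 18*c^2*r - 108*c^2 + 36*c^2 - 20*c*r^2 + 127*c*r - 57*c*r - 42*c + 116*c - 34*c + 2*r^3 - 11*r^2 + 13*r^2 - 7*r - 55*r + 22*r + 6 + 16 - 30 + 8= c^2*(18*r - 72) + c*(-20*r^2 + 70*r + 40) + 2*r^3 + 2*r^2 - 40*r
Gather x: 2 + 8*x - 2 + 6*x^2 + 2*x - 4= 6*x^2 + 10*x - 4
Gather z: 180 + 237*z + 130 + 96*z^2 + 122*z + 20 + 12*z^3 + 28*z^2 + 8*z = 12*z^3 + 124*z^2 + 367*z + 330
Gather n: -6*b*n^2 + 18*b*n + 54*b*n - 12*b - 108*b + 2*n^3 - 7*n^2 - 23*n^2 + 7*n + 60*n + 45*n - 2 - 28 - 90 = -120*b + 2*n^3 + n^2*(-6*b - 30) + n*(72*b + 112) - 120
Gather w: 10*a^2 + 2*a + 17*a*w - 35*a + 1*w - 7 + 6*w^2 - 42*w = 10*a^2 - 33*a + 6*w^2 + w*(17*a - 41) - 7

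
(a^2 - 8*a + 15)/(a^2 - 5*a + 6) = (a - 5)/(a - 2)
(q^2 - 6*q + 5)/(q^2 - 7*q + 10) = (q - 1)/(q - 2)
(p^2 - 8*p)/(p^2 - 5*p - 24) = p/(p + 3)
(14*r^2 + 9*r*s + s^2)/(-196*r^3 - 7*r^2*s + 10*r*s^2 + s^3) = (-2*r - s)/(28*r^2 - 3*r*s - s^2)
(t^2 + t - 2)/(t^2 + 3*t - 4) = (t + 2)/(t + 4)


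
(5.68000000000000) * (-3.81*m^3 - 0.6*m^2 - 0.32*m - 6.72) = -21.6408*m^3 - 3.408*m^2 - 1.8176*m - 38.1696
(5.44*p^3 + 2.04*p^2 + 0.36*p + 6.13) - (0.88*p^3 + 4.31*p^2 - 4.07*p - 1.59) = 4.56*p^3 - 2.27*p^2 + 4.43*p + 7.72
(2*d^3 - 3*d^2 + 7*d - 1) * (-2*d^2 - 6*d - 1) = -4*d^5 - 6*d^4 + 2*d^3 - 37*d^2 - d + 1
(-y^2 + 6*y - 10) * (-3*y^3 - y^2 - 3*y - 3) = 3*y^5 - 17*y^4 + 27*y^3 - 5*y^2 + 12*y + 30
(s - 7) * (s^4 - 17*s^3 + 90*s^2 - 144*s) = s^5 - 24*s^4 + 209*s^3 - 774*s^2 + 1008*s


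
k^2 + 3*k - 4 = (k - 1)*(k + 4)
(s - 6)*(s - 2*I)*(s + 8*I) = s^3 - 6*s^2 + 6*I*s^2 + 16*s - 36*I*s - 96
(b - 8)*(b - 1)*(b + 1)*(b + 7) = b^4 - b^3 - 57*b^2 + b + 56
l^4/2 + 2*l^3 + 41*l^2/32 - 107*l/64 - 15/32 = (l/2 + 1)*(l - 3/4)*(l + 1/4)*(l + 5/2)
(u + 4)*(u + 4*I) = u^2 + 4*u + 4*I*u + 16*I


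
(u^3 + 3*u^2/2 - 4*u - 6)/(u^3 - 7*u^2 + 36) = (u^2 - u/2 - 3)/(u^2 - 9*u + 18)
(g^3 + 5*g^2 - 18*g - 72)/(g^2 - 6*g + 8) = (g^2 + 9*g + 18)/(g - 2)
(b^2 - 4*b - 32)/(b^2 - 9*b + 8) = (b + 4)/(b - 1)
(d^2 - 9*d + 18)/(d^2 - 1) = (d^2 - 9*d + 18)/(d^2 - 1)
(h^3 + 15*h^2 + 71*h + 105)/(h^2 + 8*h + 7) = (h^2 + 8*h + 15)/(h + 1)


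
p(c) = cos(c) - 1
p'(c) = -sin(c)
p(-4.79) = -0.92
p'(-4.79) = -1.00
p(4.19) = -1.50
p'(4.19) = 0.87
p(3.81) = -1.78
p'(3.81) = 0.62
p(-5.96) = -0.05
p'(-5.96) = -0.32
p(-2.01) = -1.43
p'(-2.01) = 0.91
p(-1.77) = -1.20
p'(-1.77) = 0.98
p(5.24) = -0.50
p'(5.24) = 0.86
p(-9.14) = -1.96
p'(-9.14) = 0.28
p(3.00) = -1.99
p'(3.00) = -0.14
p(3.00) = -1.99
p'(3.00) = -0.14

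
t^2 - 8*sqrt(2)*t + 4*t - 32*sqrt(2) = (t + 4)*(t - 8*sqrt(2))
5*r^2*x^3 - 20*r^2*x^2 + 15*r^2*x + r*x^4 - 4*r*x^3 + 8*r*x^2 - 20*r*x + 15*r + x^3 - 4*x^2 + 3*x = (5*r + x)*(x - 3)*(x - 1)*(r*x + 1)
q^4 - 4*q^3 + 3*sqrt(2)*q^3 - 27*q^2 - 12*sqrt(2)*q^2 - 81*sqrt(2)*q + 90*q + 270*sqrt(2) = (q - 6)*(q - 3)*(q + 5)*(q + 3*sqrt(2))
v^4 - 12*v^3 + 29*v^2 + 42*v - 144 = (v - 8)*(v - 3)^2*(v + 2)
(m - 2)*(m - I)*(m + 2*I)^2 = m^4 - 2*m^3 + 3*I*m^3 - 6*I*m^2 + 4*I*m - 8*I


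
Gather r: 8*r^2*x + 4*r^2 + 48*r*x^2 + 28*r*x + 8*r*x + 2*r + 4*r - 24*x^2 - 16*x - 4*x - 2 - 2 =r^2*(8*x + 4) + r*(48*x^2 + 36*x + 6) - 24*x^2 - 20*x - 4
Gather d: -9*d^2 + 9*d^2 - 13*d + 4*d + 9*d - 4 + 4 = 0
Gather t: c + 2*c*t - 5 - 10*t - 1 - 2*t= c + t*(2*c - 12) - 6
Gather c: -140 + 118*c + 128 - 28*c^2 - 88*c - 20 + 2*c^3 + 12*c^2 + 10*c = 2*c^3 - 16*c^2 + 40*c - 32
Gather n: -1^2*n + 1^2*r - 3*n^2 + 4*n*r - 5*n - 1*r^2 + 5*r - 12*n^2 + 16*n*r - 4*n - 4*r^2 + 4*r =-15*n^2 + n*(20*r - 10) - 5*r^2 + 10*r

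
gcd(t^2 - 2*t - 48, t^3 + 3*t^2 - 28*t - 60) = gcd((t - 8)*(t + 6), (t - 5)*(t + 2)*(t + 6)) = t + 6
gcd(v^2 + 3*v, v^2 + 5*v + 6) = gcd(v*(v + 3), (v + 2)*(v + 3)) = v + 3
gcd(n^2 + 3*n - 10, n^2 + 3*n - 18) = 1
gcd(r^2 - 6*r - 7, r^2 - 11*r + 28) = r - 7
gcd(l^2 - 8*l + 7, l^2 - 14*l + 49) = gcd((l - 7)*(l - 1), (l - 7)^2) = l - 7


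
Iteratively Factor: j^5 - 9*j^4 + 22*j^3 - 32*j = (j - 2)*(j^4 - 7*j^3 + 8*j^2 + 16*j) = (j - 2)*(j + 1)*(j^3 - 8*j^2 + 16*j) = (j - 4)*(j - 2)*(j + 1)*(j^2 - 4*j) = j*(j - 4)*(j - 2)*(j + 1)*(j - 4)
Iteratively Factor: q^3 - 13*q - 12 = (q - 4)*(q^2 + 4*q + 3) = (q - 4)*(q + 1)*(q + 3)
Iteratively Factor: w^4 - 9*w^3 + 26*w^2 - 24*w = (w - 2)*(w^3 - 7*w^2 + 12*w) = (w - 4)*(w - 2)*(w^2 - 3*w) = (w - 4)*(w - 3)*(w - 2)*(w)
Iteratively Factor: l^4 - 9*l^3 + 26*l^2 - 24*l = (l - 3)*(l^3 - 6*l^2 + 8*l) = l*(l - 3)*(l^2 - 6*l + 8) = l*(l - 3)*(l - 2)*(l - 4)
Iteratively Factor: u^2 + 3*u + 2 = (u + 1)*(u + 2)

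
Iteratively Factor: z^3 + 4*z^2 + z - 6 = (z - 1)*(z^2 + 5*z + 6) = (z - 1)*(z + 3)*(z + 2)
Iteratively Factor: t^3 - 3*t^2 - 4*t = (t + 1)*(t^2 - 4*t) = t*(t + 1)*(t - 4)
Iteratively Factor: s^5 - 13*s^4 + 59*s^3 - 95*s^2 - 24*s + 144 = (s + 1)*(s^4 - 14*s^3 + 73*s^2 - 168*s + 144) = (s - 4)*(s + 1)*(s^3 - 10*s^2 + 33*s - 36) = (s - 4)*(s - 3)*(s + 1)*(s^2 - 7*s + 12) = (s - 4)^2*(s - 3)*(s + 1)*(s - 3)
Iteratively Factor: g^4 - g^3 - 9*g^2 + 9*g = (g - 1)*(g^3 - 9*g) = (g - 3)*(g - 1)*(g^2 + 3*g) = g*(g - 3)*(g - 1)*(g + 3)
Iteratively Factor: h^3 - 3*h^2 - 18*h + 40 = (h + 4)*(h^2 - 7*h + 10) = (h - 5)*(h + 4)*(h - 2)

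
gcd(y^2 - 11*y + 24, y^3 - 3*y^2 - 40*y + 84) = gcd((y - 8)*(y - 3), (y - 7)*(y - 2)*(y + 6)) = 1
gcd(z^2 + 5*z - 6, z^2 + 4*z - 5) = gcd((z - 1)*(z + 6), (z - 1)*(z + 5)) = z - 1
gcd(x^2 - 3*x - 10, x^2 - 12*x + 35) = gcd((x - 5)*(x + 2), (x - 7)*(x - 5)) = x - 5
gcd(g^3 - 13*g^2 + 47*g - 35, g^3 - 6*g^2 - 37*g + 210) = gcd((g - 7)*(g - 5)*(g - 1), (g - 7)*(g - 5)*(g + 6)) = g^2 - 12*g + 35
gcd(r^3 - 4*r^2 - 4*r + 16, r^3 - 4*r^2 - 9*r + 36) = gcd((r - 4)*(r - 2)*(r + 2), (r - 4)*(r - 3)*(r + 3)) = r - 4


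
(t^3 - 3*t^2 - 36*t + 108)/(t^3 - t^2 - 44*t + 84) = (t^2 + 3*t - 18)/(t^2 + 5*t - 14)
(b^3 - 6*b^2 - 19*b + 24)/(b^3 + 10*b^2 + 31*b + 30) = (b^2 - 9*b + 8)/(b^2 + 7*b + 10)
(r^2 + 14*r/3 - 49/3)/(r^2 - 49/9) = 3*(r + 7)/(3*r + 7)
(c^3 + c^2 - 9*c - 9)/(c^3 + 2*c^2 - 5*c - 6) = (c - 3)/(c - 2)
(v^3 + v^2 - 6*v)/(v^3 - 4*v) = (v + 3)/(v + 2)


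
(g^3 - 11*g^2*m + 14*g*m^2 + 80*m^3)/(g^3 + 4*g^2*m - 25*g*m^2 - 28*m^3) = (g^3 - 11*g^2*m + 14*g*m^2 + 80*m^3)/(g^3 + 4*g^2*m - 25*g*m^2 - 28*m^3)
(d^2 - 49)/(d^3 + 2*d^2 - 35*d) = (d - 7)/(d*(d - 5))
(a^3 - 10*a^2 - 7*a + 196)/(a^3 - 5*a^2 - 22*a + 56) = (a - 7)/(a - 2)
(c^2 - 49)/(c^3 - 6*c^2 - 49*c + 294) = 1/(c - 6)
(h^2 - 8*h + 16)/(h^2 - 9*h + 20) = (h - 4)/(h - 5)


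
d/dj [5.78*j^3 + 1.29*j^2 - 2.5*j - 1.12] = 17.34*j^2 + 2.58*j - 2.5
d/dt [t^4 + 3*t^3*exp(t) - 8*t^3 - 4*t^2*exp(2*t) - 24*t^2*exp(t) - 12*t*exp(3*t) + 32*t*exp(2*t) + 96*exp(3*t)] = 3*t^3*exp(t) + 4*t^3 - 8*t^2*exp(2*t) - 15*t^2*exp(t) - 24*t^2 - 36*t*exp(3*t) + 56*t*exp(2*t) - 48*t*exp(t) + 276*exp(3*t) + 32*exp(2*t)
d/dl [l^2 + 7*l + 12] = 2*l + 7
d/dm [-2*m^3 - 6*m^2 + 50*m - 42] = -6*m^2 - 12*m + 50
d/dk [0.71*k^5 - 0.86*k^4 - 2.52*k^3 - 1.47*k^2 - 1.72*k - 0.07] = 3.55*k^4 - 3.44*k^3 - 7.56*k^2 - 2.94*k - 1.72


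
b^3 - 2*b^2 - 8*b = b*(b - 4)*(b + 2)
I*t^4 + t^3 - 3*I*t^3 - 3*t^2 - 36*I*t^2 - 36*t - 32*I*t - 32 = (t - 8)*(t + 4)*(t - I)*(I*t + I)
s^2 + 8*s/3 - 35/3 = (s - 7/3)*(s + 5)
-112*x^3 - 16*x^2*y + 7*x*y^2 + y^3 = (-4*x + y)*(4*x + y)*(7*x + y)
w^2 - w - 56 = (w - 8)*(w + 7)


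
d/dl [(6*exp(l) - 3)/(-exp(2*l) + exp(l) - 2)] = 3*((2*exp(l) - 1)^2 - 2*exp(2*l) + 2*exp(l) - 4)*exp(l)/(exp(2*l) - exp(l) + 2)^2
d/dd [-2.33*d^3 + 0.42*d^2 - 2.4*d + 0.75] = -6.99*d^2 + 0.84*d - 2.4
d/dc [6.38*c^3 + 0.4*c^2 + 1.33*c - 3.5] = 19.14*c^2 + 0.8*c + 1.33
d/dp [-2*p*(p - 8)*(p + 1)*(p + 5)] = -8*p^3 + 12*p^2 + 172*p + 80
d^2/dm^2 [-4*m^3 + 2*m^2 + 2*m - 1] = 4 - 24*m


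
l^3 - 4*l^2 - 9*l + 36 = (l - 4)*(l - 3)*(l + 3)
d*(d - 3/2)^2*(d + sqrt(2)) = d^4 - 3*d^3 + sqrt(2)*d^3 - 3*sqrt(2)*d^2 + 9*d^2/4 + 9*sqrt(2)*d/4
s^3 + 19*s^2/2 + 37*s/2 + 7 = (s + 1/2)*(s + 2)*(s + 7)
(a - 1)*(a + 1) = a^2 - 1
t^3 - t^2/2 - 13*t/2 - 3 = (t - 3)*(t + 1/2)*(t + 2)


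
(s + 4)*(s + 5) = s^2 + 9*s + 20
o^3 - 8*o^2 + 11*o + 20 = (o - 5)*(o - 4)*(o + 1)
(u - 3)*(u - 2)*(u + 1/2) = u^3 - 9*u^2/2 + 7*u/2 + 3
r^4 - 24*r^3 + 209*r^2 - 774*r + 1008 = (r - 8)*(r - 7)*(r - 6)*(r - 3)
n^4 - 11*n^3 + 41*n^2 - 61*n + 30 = (n - 5)*(n - 3)*(n - 2)*(n - 1)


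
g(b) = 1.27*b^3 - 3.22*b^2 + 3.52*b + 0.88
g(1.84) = 4.37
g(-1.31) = -12.11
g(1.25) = 2.73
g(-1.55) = -17.04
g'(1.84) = 4.57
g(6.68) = 259.27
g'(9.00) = 254.17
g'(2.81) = 15.51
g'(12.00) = 474.88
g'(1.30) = 1.59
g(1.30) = 2.80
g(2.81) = 13.52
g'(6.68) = 130.51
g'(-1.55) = 22.66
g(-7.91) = -856.97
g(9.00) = 697.57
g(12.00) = 1774.00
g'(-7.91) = 292.84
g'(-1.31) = 18.49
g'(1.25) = 1.42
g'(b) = 3.81*b^2 - 6.44*b + 3.52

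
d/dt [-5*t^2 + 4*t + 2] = 4 - 10*t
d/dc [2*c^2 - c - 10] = 4*c - 1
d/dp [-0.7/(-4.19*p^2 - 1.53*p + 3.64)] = (-5.866*p - 1.071)/(4.19*p^2 + 1.53*p - 3.64)^2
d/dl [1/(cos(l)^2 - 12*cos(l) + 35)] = 2*(cos(l) - 6)*sin(l)/(cos(l)^2 - 12*cos(l) + 35)^2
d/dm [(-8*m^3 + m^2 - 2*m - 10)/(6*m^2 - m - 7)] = (-48*m^4 + 16*m^3 + 179*m^2 + 106*m + 4)/(36*m^4 - 12*m^3 - 83*m^2 + 14*m + 49)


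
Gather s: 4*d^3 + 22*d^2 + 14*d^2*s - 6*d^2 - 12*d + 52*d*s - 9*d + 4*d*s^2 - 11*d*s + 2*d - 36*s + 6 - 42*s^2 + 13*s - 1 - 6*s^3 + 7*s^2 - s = 4*d^3 + 16*d^2 - 19*d - 6*s^3 + s^2*(4*d - 35) + s*(14*d^2 + 41*d - 24) + 5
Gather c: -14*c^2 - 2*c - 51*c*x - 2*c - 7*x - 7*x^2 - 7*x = -14*c^2 + c*(-51*x - 4) - 7*x^2 - 14*x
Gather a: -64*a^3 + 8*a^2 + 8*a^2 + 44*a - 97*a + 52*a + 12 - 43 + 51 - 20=-64*a^3 + 16*a^2 - a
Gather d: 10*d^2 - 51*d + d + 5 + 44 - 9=10*d^2 - 50*d + 40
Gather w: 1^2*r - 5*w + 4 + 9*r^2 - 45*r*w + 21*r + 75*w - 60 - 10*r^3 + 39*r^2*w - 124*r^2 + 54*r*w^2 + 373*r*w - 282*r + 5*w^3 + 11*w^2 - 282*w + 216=-10*r^3 - 115*r^2 - 260*r + 5*w^3 + w^2*(54*r + 11) + w*(39*r^2 + 328*r - 212) + 160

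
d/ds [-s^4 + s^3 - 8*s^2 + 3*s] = -4*s^3 + 3*s^2 - 16*s + 3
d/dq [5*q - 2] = 5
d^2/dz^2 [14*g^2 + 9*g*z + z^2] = 2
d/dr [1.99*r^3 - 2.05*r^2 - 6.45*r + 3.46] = 5.97*r^2 - 4.1*r - 6.45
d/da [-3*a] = -3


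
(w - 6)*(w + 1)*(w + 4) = w^3 - w^2 - 26*w - 24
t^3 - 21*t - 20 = (t - 5)*(t + 1)*(t + 4)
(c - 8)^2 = c^2 - 16*c + 64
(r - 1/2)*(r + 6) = r^2 + 11*r/2 - 3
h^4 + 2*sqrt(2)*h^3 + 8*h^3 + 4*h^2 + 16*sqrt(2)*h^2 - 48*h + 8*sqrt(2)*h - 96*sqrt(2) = (h - 2)*(h + 4)*(h + 6)*(h + 2*sqrt(2))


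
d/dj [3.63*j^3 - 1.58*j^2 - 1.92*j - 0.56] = 10.89*j^2 - 3.16*j - 1.92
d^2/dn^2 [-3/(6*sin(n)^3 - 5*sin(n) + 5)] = 3*(324*sin(n)^6 - 492*sin(n)^4 - 270*sin(n)^3 + 205*sin(n)^2 + 205*sin(n) - 50)/(6*sin(n)^3 - 5*sin(n) + 5)^3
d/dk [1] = 0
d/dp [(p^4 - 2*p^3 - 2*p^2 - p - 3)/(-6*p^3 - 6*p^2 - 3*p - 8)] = (-6*p^6 - 12*p^5 - 9*p^4 - 32*p^3 - 6*p^2 - 4*p - 1)/(36*p^6 + 72*p^5 + 72*p^4 + 132*p^3 + 105*p^2 + 48*p + 64)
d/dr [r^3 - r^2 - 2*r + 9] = 3*r^2 - 2*r - 2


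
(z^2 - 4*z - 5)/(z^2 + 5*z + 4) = (z - 5)/(z + 4)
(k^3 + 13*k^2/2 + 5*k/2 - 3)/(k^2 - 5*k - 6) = (k^2 + 11*k/2 - 3)/(k - 6)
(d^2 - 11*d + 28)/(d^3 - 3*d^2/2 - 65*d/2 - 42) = 2*(d - 4)/(2*d^2 + 11*d + 12)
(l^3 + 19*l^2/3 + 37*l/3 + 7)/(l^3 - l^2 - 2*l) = (l^2 + 16*l/3 + 7)/(l*(l - 2))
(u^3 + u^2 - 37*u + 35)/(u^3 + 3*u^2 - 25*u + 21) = (u - 5)/(u - 3)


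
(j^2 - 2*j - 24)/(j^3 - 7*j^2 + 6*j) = (j + 4)/(j*(j - 1))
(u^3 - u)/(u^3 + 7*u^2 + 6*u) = (u - 1)/(u + 6)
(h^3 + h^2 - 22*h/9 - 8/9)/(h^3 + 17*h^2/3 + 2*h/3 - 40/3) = (h + 1/3)/(h + 5)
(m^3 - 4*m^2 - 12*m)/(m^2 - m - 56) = m*(-m^2 + 4*m + 12)/(-m^2 + m + 56)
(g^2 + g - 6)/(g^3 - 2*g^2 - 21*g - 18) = (g - 2)/(g^2 - 5*g - 6)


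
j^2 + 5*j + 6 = (j + 2)*(j + 3)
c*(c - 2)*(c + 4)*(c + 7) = c^4 + 9*c^3 + 6*c^2 - 56*c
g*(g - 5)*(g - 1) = g^3 - 6*g^2 + 5*g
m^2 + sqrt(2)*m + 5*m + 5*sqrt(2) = (m + 5)*(m + sqrt(2))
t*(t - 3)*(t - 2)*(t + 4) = t^4 - t^3 - 14*t^2 + 24*t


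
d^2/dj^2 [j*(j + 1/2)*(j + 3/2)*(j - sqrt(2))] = 12*j^2 - 6*sqrt(2)*j + 12*j - 4*sqrt(2) + 3/2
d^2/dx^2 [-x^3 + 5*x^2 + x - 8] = 10 - 6*x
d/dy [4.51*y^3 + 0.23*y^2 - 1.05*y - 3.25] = 13.53*y^2 + 0.46*y - 1.05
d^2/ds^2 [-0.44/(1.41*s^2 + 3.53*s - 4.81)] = (1.749528*s^2 + 4.380024*s - 0.44*(2.82*s + 3.53)*(5.64*s + 7.06) - 5.968248)/(1.41*s^2 + 3.53*s - 4.81)^3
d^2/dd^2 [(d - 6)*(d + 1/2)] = 2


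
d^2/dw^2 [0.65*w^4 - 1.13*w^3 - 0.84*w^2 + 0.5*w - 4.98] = 7.8*w^2 - 6.78*w - 1.68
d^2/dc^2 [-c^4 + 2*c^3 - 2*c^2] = -12*c^2 + 12*c - 4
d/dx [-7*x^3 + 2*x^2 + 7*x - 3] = -21*x^2 + 4*x + 7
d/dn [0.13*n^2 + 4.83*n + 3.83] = 0.26*n + 4.83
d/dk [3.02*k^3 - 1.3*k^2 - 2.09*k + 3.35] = 9.06*k^2 - 2.6*k - 2.09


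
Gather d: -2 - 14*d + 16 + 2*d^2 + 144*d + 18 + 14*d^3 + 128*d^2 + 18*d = 14*d^3 + 130*d^2 + 148*d + 32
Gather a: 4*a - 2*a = 2*a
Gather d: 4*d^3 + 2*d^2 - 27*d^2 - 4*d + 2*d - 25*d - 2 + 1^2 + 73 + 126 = 4*d^3 - 25*d^2 - 27*d + 198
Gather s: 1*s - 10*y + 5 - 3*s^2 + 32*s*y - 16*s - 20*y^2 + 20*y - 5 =-3*s^2 + s*(32*y - 15) - 20*y^2 + 10*y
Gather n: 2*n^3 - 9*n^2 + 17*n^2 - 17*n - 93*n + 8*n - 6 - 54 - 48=2*n^3 + 8*n^2 - 102*n - 108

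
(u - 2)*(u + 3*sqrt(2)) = u^2 - 2*u + 3*sqrt(2)*u - 6*sqrt(2)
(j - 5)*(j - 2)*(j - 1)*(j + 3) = j^4 - 5*j^3 - 7*j^2 + 41*j - 30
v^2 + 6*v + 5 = (v + 1)*(v + 5)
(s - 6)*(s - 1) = s^2 - 7*s + 6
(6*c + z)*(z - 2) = 6*c*z - 12*c + z^2 - 2*z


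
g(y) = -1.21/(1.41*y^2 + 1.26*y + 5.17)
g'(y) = -1.21*(-2.82*y - 1.26)/(1.41*y^2 + 1.26*y + 5.17)^2 = (3.4122*y + 1.5246)/(1.41*y^2 + 1.26*y + 5.17)^2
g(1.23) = -0.14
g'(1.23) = 0.07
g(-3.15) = -0.08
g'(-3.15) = -0.04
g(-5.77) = -0.03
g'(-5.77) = -0.01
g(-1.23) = -0.21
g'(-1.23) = -0.08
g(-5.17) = -0.03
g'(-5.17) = -0.01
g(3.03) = -0.06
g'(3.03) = 0.02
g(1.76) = -0.10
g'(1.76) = 0.05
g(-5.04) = -0.03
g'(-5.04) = -0.01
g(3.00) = -0.06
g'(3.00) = 0.03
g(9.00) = -0.01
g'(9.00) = 0.00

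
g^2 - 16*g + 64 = (g - 8)^2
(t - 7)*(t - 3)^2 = t^3 - 13*t^2 + 51*t - 63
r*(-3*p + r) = -3*p*r + r^2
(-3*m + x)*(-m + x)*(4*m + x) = 12*m^3 - 13*m^2*x + x^3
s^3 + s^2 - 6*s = s*(s - 2)*(s + 3)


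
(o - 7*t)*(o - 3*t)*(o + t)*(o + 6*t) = o^4 - 3*o^3*t - 43*o^2*t^2 + 87*o*t^3 + 126*t^4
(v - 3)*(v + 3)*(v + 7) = v^3 + 7*v^2 - 9*v - 63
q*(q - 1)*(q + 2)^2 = q^4 + 3*q^3 - 4*q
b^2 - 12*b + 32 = (b - 8)*(b - 4)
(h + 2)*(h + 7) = h^2 + 9*h + 14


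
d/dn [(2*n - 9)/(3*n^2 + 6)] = 2*(-n^2 + 9*n + 2)/(3*(n^4 + 4*n^2 + 4))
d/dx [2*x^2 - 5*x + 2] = 4*x - 5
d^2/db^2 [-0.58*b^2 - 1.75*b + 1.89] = -1.16000000000000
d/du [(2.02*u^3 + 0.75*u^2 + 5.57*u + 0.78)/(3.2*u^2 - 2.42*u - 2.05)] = (6.464*u^4 - 9.7768*u^3 - 32.062*u^2 - 8.067*u - 9.5309)/(10.24*u^4 - 15.488*u^3 - 7.2636*u^2 + 9.922*u + 4.2025)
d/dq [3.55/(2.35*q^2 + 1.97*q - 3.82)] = (-16.685*q - 6.9935)/(2.35*q^2 + 1.97*q - 3.82)^2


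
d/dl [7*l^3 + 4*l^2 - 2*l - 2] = 21*l^2 + 8*l - 2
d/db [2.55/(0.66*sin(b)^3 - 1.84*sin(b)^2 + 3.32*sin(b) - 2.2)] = (-5.049*sin(b)^2 + 9.384*sin(b) - 8.466)*cos(b)/(0.66*sin(b)^3 - 1.84*sin(b)^2 + 3.32*sin(b) - 2.2)^2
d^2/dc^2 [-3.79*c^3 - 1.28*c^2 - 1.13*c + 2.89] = -22.74*c - 2.56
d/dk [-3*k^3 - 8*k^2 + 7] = k*(-9*k - 16)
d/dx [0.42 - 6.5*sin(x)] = -6.5*cos(x)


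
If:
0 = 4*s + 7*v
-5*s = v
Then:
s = 0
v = 0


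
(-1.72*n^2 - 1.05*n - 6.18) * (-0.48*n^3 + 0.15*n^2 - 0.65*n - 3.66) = 0.8256*n^5 + 0.246*n^4 + 3.9269*n^3 + 6.0507*n^2 + 7.86*n + 22.6188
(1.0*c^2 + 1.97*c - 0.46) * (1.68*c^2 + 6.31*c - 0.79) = 1.68*c^4 + 9.6196*c^3 + 10.8679*c^2 - 4.4589*c + 0.3634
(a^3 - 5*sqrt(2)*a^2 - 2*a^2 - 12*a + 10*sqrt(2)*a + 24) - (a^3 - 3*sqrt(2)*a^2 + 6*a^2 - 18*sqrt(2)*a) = -8*a^2 - 2*sqrt(2)*a^2 - 12*a + 28*sqrt(2)*a + 24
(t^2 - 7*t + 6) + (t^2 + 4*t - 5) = 2*t^2 - 3*t + 1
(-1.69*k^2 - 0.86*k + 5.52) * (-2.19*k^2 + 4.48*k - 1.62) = 3.7011*k^4 - 5.6878*k^3 - 13.2038*k^2 + 26.1228*k - 8.9424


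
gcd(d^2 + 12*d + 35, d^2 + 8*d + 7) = d + 7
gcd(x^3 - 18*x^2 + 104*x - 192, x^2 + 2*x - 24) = x - 4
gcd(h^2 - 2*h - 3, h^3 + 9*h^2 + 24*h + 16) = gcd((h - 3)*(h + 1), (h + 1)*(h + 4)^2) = h + 1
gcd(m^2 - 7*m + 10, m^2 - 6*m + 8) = m - 2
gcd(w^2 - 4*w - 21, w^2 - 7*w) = w - 7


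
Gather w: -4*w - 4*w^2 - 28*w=-4*w^2 - 32*w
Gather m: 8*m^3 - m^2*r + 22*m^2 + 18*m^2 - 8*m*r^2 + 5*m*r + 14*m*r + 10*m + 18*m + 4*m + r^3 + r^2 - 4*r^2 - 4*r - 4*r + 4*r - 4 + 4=8*m^3 + m^2*(40 - r) + m*(-8*r^2 + 19*r + 32) + r^3 - 3*r^2 - 4*r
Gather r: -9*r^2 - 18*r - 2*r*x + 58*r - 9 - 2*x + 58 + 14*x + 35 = -9*r^2 + r*(40 - 2*x) + 12*x + 84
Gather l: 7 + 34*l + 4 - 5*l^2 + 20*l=-5*l^2 + 54*l + 11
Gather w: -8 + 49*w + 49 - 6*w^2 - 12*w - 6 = -6*w^2 + 37*w + 35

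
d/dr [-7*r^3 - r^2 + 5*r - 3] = -21*r^2 - 2*r + 5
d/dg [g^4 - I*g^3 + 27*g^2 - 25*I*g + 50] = 4*g^3 - 3*I*g^2 + 54*g - 25*I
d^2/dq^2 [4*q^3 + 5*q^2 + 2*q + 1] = 24*q + 10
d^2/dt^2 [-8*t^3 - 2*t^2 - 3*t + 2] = -48*t - 4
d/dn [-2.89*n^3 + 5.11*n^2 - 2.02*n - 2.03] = -8.67*n^2 + 10.22*n - 2.02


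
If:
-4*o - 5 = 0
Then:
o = -5/4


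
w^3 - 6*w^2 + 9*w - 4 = (w - 4)*(w - 1)^2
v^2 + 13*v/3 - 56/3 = (v - 8/3)*(v + 7)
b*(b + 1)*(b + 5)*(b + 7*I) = b^4 + 6*b^3 + 7*I*b^3 + 5*b^2 + 42*I*b^2 + 35*I*b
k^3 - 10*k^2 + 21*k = k*(k - 7)*(k - 3)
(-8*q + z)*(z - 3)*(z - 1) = -8*q*z^2 + 32*q*z - 24*q + z^3 - 4*z^2 + 3*z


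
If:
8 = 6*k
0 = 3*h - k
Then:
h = 4/9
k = 4/3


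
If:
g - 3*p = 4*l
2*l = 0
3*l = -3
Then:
No Solution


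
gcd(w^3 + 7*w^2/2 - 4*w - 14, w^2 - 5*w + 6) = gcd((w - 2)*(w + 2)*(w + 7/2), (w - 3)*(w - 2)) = w - 2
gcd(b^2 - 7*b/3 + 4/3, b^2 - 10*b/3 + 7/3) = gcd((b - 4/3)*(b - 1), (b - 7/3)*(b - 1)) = b - 1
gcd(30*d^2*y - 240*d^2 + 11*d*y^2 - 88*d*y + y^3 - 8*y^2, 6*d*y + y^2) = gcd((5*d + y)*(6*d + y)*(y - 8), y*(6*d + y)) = 6*d + y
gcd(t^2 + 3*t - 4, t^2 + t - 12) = t + 4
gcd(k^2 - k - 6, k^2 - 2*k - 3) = k - 3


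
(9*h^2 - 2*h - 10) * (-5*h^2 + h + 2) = -45*h^4 + 19*h^3 + 66*h^2 - 14*h - 20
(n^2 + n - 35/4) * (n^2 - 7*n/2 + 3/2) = n^4 - 5*n^3/2 - 43*n^2/4 + 257*n/8 - 105/8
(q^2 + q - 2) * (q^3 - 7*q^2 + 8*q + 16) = q^5 - 6*q^4 - q^3 + 38*q^2 - 32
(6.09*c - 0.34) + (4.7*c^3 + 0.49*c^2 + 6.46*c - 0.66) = 4.7*c^3 + 0.49*c^2 + 12.55*c - 1.0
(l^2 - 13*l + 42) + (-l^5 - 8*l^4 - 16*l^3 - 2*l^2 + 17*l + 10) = -l^5 - 8*l^4 - 16*l^3 - l^2 + 4*l + 52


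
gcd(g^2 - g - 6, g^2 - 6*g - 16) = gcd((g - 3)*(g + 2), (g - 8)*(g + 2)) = g + 2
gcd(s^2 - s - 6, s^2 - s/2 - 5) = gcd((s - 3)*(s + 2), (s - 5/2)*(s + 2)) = s + 2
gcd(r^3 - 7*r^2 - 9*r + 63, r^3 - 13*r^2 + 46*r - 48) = r - 3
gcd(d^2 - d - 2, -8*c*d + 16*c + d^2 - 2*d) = d - 2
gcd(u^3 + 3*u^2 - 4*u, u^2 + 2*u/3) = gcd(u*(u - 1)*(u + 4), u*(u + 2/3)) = u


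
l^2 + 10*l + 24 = (l + 4)*(l + 6)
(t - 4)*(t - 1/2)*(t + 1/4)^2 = t^4 - 4*t^3 - 3*t^2/16 + 23*t/32 + 1/8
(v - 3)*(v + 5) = v^2 + 2*v - 15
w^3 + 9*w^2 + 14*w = w*(w + 2)*(w + 7)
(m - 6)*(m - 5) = m^2 - 11*m + 30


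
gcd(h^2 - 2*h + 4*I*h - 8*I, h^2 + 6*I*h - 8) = h + 4*I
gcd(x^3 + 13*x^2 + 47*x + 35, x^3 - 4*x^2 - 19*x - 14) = x + 1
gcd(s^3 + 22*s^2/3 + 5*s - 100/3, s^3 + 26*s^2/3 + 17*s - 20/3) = s^2 + 9*s + 20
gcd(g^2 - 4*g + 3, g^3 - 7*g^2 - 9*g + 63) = g - 3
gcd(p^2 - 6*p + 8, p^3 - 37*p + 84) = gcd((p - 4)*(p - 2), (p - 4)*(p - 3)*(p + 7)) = p - 4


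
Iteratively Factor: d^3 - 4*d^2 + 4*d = (d - 2)*(d^2 - 2*d) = d*(d - 2)*(d - 2)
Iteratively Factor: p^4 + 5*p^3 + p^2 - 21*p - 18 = (p + 3)*(p^3 + 2*p^2 - 5*p - 6) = (p + 1)*(p + 3)*(p^2 + p - 6) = (p + 1)*(p + 3)^2*(p - 2)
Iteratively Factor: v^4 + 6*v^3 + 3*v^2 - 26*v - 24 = (v + 1)*(v^3 + 5*v^2 - 2*v - 24) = (v + 1)*(v + 3)*(v^2 + 2*v - 8) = (v + 1)*(v + 3)*(v + 4)*(v - 2)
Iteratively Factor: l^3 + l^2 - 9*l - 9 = (l - 3)*(l^2 + 4*l + 3) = (l - 3)*(l + 3)*(l + 1)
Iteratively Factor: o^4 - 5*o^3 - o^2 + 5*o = (o + 1)*(o^3 - 6*o^2 + 5*o) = (o - 1)*(o + 1)*(o^2 - 5*o) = (o - 5)*(o - 1)*(o + 1)*(o)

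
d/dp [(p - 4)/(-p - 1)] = -5/(p + 1)^2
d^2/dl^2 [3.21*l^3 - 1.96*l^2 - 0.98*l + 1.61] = 19.26*l - 3.92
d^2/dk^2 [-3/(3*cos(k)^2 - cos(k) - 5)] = 3*(-36*sin(k)^4 + 79*sin(k)^2 - 25*cos(k)/4 + 9*cos(3*k)/4 - 11)/(3*sin(k)^2 + cos(k) + 2)^3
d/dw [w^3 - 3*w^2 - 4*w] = 3*w^2 - 6*w - 4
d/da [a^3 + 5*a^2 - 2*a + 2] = 3*a^2 + 10*a - 2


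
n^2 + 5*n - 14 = (n - 2)*(n + 7)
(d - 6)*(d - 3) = d^2 - 9*d + 18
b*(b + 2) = b^2 + 2*b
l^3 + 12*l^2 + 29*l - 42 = (l - 1)*(l + 6)*(l + 7)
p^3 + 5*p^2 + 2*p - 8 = (p - 1)*(p + 2)*(p + 4)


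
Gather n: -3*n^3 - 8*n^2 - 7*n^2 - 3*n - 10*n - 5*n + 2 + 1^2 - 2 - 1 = -3*n^3 - 15*n^2 - 18*n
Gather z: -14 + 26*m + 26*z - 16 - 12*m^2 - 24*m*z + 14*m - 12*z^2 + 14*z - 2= -12*m^2 + 40*m - 12*z^2 + z*(40 - 24*m) - 32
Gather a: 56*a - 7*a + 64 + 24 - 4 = 49*a + 84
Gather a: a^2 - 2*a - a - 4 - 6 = a^2 - 3*a - 10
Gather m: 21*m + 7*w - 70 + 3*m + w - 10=24*m + 8*w - 80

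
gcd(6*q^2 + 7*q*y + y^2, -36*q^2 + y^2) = 6*q + y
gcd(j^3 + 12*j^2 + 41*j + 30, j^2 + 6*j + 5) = j^2 + 6*j + 5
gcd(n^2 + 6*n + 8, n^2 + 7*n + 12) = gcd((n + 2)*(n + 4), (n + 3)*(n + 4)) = n + 4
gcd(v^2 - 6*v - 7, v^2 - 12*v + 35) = v - 7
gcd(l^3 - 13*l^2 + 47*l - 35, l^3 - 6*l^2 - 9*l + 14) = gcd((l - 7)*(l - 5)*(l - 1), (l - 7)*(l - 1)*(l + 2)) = l^2 - 8*l + 7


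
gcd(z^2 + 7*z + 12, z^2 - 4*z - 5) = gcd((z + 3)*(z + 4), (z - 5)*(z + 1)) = 1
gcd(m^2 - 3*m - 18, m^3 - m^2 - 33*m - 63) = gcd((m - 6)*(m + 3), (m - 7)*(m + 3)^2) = m + 3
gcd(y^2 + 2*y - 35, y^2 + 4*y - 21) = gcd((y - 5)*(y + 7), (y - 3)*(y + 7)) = y + 7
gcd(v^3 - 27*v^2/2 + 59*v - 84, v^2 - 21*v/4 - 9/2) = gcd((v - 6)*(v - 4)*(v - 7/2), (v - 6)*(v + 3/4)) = v - 6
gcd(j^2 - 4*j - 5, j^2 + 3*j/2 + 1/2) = j + 1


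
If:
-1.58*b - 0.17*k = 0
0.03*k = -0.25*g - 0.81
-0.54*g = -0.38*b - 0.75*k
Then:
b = 0.24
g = -2.97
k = -2.26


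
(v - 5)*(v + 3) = v^2 - 2*v - 15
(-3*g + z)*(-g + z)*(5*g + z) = 15*g^3 - 17*g^2*z + g*z^2 + z^3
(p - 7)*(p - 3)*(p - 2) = p^3 - 12*p^2 + 41*p - 42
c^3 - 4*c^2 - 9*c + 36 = (c - 4)*(c - 3)*(c + 3)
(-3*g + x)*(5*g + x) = -15*g^2 + 2*g*x + x^2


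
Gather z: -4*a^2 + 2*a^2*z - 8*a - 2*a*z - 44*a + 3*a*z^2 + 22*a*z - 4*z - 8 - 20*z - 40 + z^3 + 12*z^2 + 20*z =-4*a^2 - 52*a + z^3 + z^2*(3*a + 12) + z*(2*a^2 + 20*a - 4) - 48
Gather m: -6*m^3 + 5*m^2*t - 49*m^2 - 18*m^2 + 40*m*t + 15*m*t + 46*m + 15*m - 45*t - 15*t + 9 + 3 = -6*m^3 + m^2*(5*t - 67) + m*(55*t + 61) - 60*t + 12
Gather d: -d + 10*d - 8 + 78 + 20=9*d + 90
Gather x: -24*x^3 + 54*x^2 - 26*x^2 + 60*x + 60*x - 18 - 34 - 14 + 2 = -24*x^3 + 28*x^2 + 120*x - 64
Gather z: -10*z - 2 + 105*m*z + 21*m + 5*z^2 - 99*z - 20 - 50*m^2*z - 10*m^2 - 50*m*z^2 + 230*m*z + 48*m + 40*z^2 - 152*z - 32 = -10*m^2 + 69*m + z^2*(45 - 50*m) + z*(-50*m^2 + 335*m - 261) - 54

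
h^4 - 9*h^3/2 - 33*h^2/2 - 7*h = h*(h - 7)*(h + 1/2)*(h + 2)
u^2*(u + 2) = u^3 + 2*u^2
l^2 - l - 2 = (l - 2)*(l + 1)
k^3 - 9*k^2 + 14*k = k*(k - 7)*(k - 2)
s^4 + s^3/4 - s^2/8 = s^2*(s - 1/4)*(s + 1/2)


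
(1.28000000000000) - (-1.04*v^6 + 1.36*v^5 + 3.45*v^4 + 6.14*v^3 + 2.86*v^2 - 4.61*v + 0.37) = 1.04*v^6 - 1.36*v^5 - 3.45*v^4 - 6.14*v^3 - 2.86*v^2 + 4.61*v + 0.91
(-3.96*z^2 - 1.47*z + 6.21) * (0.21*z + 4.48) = -0.8316*z^3 - 18.0495*z^2 - 5.2815*z + 27.8208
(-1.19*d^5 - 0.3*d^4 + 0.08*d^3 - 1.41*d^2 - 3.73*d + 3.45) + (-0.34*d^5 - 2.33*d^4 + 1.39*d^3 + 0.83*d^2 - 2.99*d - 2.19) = -1.53*d^5 - 2.63*d^4 + 1.47*d^3 - 0.58*d^2 - 6.72*d + 1.26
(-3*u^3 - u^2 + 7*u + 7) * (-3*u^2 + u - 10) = 9*u^5 + 8*u^3 - 4*u^2 - 63*u - 70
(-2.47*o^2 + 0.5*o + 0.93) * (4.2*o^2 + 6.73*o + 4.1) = -10.374*o^4 - 14.5231*o^3 - 2.856*o^2 + 8.3089*o + 3.813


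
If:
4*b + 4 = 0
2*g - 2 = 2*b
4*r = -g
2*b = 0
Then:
No Solution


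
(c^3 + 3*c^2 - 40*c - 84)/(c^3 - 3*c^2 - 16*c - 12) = (c + 7)/(c + 1)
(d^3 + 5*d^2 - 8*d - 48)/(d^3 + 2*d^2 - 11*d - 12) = (d + 4)/(d + 1)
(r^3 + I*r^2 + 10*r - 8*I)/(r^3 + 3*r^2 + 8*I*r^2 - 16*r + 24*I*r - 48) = (r^2 - 3*I*r - 2)/(r^2 + r*(3 + 4*I) + 12*I)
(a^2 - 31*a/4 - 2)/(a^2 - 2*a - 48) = (a + 1/4)/(a + 6)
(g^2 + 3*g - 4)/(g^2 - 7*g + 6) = (g + 4)/(g - 6)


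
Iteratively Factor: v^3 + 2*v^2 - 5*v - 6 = (v - 2)*(v^2 + 4*v + 3) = (v - 2)*(v + 1)*(v + 3)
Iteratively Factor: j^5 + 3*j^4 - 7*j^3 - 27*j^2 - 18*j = (j + 2)*(j^4 + j^3 - 9*j^2 - 9*j) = (j + 2)*(j + 3)*(j^3 - 2*j^2 - 3*j) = j*(j + 2)*(j + 3)*(j^2 - 2*j - 3) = j*(j + 1)*(j + 2)*(j + 3)*(j - 3)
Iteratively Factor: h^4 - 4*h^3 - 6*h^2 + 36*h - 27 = (h - 3)*(h^3 - h^2 - 9*h + 9) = (h - 3)^2*(h^2 + 2*h - 3) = (h - 3)^2*(h - 1)*(h + 3)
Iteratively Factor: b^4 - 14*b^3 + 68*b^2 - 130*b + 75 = (b - 3)*(b^3 - 11*b^2 + 35*b - 25) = (b - 3)*(b - 1)*(b^2 - 10*b + 25) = (b - 5)*(b - 3)*(b - 1)*(b - 5)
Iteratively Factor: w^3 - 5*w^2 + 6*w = (w)*(w^2 - 5*w + 6) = w*(w - 2)*(w - 3)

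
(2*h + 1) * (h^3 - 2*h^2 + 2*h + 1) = 2*h^4 - 3*h^3 + 2*h^2 + 4*h + 1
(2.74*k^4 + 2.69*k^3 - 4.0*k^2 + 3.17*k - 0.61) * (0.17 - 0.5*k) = -1.37*k^5 - 0.8792*k^4 + 2.4573*k^3 - 2.265*k^2 + 0.8439*k - 0.1037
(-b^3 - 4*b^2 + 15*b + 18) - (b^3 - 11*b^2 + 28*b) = -2*b^3 + 7*b^2 - 13*b + 18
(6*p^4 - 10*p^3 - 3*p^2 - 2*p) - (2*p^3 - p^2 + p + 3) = 6*p^4 - 12*p^3 - 2*p^2 - 3*p - 3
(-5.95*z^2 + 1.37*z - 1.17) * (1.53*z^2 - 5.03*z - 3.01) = -9.1035*z^4 + 32.0246*z^3 + 9.2283*z^2 + 1.7614*z + 3.5217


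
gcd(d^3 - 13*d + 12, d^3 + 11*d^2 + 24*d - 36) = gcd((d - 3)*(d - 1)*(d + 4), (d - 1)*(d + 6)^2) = d - 1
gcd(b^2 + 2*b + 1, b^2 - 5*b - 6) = b + 1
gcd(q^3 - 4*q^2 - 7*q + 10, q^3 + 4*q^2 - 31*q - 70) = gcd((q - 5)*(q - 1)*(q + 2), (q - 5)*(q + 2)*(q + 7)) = q^2 - 3*q - 10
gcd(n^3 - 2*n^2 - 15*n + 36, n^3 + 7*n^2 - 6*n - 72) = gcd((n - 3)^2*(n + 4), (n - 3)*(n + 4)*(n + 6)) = n^2 + n - 12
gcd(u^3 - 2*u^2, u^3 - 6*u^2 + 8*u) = u^2 - 2*u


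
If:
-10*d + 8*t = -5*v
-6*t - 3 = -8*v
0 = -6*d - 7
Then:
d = -7/6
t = -325/282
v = -23/47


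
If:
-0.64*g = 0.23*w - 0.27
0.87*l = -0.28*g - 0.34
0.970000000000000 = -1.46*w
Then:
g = 0.66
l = -0.60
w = -0.66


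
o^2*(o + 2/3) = o^3 + 2*o^2/3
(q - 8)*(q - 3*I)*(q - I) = q^3 - 8*q^2 - 4*I*q^2 - 3*q + 32*I*q + 24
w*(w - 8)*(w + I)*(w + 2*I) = w^4 - 8*w^3 + 3*I*w^3 - 2*w^2 - 24*I*w^2 + 16*w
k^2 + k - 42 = (k - 6)*(k + 7)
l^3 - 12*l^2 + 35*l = l*(l - 7)*(l - 5)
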